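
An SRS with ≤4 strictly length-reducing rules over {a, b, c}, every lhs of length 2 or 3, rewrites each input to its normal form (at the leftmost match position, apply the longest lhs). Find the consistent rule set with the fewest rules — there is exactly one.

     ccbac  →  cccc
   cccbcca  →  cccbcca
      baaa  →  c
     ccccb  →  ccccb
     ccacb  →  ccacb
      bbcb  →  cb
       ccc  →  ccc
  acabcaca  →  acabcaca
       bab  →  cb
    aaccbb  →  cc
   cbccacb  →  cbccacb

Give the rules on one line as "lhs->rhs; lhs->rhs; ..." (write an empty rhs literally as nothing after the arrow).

  | ccbac => cccc
  | cccbcca
  | baaa => caa => c
  | ccccb

aa->; ba->c; bb->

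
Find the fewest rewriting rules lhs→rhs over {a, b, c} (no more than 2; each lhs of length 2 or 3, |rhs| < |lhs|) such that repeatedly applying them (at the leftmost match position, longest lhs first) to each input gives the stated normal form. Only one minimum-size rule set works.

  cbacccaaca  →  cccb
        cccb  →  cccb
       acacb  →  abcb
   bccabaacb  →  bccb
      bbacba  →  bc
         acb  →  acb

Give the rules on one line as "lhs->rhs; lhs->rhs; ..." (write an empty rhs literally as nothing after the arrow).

ba->; ca->b

  | cbacccaaca => ccccaaca => cccbaca => cccca => cccb
  | cccb
  | acacb => abcb
  | bccabaacb => bcbbaacb => bcbacb => bccb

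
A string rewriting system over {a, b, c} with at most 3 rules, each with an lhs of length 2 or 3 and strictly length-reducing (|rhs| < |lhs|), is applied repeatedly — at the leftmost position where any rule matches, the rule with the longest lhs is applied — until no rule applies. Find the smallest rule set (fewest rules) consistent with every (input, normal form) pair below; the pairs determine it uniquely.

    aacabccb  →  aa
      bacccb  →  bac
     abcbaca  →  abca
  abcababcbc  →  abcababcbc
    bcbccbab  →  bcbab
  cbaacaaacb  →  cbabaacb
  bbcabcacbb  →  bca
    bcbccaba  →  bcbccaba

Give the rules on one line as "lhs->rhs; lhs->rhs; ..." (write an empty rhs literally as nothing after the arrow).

aca->b; bb->a; ccb->

  | aacabccb => abbccb => aaccb => aa
  | bacccb => bac
  | abcbaca => abcbb => abca
  | abcababcbc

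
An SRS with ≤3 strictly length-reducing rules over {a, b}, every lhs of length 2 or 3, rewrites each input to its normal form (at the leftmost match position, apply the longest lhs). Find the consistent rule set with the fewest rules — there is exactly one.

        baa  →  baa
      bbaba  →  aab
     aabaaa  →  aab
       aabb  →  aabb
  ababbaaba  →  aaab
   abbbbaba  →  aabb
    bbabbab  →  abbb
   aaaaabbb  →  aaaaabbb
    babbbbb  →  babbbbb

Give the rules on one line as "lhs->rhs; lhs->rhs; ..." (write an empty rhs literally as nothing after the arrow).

  | baa
  | bbaba => abba => aab
  | aabaaa => aabaa => aaba => aab
  | aabb

aba->ab; bba->ab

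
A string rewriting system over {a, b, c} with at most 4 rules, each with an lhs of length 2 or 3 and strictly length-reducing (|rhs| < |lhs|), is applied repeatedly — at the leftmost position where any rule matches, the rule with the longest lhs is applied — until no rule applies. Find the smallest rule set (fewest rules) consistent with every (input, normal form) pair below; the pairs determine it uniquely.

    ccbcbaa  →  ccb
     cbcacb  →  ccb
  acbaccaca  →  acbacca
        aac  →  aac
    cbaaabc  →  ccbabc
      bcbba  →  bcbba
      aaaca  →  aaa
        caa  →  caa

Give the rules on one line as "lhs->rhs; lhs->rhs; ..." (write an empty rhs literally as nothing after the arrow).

aca->a; baa->cb; bca->; bcc->

  | ccbcbaa => ccbccb => ccb
  | cbcacb => ccb
  | acbaccaca => acbacca
  | aac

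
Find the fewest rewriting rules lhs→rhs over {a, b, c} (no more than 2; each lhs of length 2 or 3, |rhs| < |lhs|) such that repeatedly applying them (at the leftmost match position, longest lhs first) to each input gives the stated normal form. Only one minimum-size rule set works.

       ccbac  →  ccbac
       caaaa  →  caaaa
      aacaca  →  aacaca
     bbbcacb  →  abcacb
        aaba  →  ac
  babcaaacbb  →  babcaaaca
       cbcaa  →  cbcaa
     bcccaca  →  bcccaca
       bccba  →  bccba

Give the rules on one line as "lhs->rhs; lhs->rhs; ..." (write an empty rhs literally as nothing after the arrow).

aba->c; bb->a

  | ccbac
  | caaaa
  | aacaca
  | bbbcacb => abcacb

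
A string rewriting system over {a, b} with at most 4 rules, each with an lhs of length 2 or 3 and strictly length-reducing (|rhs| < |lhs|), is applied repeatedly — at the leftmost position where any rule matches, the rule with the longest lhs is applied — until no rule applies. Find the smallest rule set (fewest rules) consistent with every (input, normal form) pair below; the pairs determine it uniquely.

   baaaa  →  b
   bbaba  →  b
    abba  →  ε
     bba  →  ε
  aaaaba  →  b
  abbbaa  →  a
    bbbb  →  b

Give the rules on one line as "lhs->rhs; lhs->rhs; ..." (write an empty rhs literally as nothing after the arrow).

  | baaaa => baaa => baa => ba => b
  | bbaba => ba => b
  | abba => bba => ε
  | bba => ε

ab->b; ba->b; bb->b; bba->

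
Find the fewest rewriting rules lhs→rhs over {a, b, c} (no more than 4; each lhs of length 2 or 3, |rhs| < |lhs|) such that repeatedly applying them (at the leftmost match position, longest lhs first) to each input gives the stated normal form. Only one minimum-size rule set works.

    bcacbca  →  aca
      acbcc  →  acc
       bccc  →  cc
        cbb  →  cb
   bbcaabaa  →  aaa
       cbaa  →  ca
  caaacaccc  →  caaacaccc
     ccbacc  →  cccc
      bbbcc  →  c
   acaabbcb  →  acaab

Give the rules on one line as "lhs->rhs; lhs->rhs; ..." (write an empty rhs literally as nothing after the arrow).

ba->; bb->b; bc->

  | bcacbca => acbca => aca
  | acbcc => acc
  | bccc => cc
  | cbb => cb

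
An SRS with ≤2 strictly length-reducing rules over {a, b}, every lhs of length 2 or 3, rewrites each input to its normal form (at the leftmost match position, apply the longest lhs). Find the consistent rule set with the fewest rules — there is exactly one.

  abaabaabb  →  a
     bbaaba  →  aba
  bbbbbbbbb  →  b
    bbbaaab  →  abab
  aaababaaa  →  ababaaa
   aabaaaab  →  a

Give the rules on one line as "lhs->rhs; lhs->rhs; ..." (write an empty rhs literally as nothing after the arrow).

aab->b; bb->a

  | abaabaabb => abbaabb => aaaabb => aabb => bb => a
  | bbaaba => aaaba => aba
  | bbbbbbbbb => abbbbbbb => aabbbbb => bbbbb => abbb => aab => b
  | bbbaaab => abaaab => abab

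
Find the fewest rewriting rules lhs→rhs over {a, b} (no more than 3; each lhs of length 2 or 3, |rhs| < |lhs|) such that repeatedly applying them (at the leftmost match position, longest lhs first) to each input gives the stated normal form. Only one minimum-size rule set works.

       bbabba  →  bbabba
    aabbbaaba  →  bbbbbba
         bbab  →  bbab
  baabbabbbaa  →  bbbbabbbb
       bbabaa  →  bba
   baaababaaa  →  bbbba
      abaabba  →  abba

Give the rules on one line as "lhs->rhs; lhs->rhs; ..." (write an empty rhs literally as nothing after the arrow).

  | bbabba
  | aabbbaaba => bbbbaaba => bbbbbba
  | bbab
  | baabbabbbaa => bbbbabbbaa => bbbbabbbb

aa->b; aba->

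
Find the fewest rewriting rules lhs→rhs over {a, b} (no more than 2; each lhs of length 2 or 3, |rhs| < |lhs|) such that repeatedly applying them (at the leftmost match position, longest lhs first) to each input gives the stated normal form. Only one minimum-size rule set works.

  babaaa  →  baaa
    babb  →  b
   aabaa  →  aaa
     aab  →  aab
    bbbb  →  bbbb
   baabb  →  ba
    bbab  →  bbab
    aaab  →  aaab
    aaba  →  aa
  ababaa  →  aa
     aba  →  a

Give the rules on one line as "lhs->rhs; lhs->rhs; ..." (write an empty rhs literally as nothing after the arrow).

  | babaaa => baaa
  | babb => b
  | aabaa => aaa
  | aab

aba->a; abb->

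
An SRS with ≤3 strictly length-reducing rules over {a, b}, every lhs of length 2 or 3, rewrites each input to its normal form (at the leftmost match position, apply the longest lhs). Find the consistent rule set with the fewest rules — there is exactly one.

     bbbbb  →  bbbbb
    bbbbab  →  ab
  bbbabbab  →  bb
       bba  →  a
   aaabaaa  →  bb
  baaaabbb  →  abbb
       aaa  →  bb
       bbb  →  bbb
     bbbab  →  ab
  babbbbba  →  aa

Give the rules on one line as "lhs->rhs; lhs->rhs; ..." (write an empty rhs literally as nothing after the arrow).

aaa->bb; aab->bb; ba->a

  | bbbbb
  | bbbbab => bbbab => bbab => bab => ab
  | bbbabbab => bbabbab => babbab => abbab => abab => aab => bb
  | bba => ba => a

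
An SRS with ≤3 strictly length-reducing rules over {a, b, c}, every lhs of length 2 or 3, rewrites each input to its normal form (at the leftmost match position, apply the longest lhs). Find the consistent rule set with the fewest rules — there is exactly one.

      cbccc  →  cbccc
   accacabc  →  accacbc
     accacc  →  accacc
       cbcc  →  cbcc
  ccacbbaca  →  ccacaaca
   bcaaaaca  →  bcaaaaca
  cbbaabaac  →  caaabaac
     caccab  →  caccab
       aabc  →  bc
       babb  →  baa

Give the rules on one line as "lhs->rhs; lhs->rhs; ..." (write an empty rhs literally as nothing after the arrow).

abc->bc; bb->a

  | cbccc
  | accacabc => accacbc
  | accacc
  | cbcc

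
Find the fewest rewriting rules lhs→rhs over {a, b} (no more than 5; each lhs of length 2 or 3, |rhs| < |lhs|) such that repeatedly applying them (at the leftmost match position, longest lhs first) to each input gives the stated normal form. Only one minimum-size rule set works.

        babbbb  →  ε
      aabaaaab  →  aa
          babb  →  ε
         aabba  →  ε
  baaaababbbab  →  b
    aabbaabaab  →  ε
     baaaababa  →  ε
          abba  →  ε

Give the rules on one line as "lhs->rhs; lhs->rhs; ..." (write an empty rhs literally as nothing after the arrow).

ab->; aba->ba; ba->; bb->

  | babbbb => bbbb => bb => ε
  | aabaaaab => abaaaab => baaaab => aaab => aa
  | babb => bb => ε
  | aabba => aba => ba => ε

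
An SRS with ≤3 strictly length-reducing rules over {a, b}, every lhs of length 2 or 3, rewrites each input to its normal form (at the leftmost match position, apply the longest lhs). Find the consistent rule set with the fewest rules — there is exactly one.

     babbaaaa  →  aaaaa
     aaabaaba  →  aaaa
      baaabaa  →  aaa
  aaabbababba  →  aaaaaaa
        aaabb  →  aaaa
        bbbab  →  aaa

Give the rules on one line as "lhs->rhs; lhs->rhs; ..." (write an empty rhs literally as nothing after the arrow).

  | babbaaaa => aabaaaa => aaaaa
  | aaabaaba => aaaaba => aaaa
  | baaabaa => aabaa => aaa
  | aaabbababba => aaaaababba => aaaaaaaba => aaaaaaa

ba->; bab->aa; bb->a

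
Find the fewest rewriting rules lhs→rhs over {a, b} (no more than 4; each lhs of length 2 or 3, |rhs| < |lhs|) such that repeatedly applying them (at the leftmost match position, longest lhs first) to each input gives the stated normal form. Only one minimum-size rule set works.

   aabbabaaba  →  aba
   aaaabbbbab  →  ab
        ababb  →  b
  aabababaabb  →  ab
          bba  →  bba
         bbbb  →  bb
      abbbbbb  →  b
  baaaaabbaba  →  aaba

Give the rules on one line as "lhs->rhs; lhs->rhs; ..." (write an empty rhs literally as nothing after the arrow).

abb->b; baa->; bab->b; bbb->b

  | aabbabaaba => ababaaba => abaaba => aba
  | aaaabbbbab => aaabbbab => aabbab => abab => ab
  | ababb => abb => b
  | aabababaabb => aababaabb => aabaabb => aabb => ab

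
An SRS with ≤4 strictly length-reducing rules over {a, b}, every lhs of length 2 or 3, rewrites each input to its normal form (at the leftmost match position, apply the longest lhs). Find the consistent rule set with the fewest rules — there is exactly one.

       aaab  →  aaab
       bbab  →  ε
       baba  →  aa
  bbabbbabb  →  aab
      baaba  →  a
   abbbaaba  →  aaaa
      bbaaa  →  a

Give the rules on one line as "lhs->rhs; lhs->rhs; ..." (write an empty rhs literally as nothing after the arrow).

  | aaab
  | bbab => ba => ε
  | baba => aa
  | bbabbbabb => babbabb => ababb => aab

ba->; bab->a; bbb->a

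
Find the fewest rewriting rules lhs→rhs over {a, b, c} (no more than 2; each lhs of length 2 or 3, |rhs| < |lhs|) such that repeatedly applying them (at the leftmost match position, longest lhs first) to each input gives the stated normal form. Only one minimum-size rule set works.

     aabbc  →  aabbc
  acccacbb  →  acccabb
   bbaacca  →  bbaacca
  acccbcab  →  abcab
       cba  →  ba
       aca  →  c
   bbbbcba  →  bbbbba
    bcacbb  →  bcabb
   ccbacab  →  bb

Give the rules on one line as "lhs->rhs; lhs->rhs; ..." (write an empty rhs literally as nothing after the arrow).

aca->c; cb->b

  | aabbc
  | acccacbb => acccabb
  | bbaacca
  | acccbcab => accbcab => acbcab => abcab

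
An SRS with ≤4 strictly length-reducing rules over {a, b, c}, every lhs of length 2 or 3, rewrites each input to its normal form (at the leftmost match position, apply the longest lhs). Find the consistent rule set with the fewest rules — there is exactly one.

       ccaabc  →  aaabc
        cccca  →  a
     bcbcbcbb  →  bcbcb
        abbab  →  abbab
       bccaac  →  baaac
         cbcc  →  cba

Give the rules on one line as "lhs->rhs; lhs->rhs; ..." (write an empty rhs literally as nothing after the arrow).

acc->; cbb->; cc->a

  | ccaabc => aaabc
  | cccca => acca => a
  | bcbcbcbb => bcbcb
  | abbab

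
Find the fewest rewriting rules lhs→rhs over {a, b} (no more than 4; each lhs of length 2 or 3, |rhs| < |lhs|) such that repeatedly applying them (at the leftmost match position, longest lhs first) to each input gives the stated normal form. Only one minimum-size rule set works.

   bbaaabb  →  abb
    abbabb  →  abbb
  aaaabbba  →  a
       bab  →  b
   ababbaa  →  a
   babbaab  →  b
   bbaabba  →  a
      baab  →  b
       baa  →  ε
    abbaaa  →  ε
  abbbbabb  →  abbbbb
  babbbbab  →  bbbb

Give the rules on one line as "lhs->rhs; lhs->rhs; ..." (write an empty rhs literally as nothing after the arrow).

aa->; ba->a; bab->b

  | bbaaabb => baaabb => aaabb => abb
  | abbabb => abbb
  | aaaabbba => aabbba => bbba => bba => ba => a
  | bab => b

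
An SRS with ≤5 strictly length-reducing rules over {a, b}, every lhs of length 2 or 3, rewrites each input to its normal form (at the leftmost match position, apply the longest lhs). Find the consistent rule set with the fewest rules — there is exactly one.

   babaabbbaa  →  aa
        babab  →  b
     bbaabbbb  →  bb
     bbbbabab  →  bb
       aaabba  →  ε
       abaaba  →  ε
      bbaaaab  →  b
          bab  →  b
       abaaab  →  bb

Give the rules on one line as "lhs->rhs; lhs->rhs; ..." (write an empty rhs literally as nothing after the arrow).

  | babaabbbaa => baabbbaa => abbbaa => abaa => aa
  | babab => bab => b
  | bbaabbbb => babbbb => bbbb => bb
  | bbbbabab => bbabab => bbab => bb

aaa->b; aab->b; ba->; bbb->b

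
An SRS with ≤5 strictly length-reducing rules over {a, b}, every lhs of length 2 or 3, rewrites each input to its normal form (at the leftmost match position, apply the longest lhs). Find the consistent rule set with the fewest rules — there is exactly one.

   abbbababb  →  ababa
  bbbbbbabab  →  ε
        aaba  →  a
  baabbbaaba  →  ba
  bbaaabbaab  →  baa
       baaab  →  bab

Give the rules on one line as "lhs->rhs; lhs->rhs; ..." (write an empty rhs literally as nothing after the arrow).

aaa->a; aab->aa; bb->; bba->b

  | abbbababb => abababb => ababa
  | bbbbbbabab => bbbbabab => bbabab => bbab => bb => ε
  | aaba => aaa => a
  | baabbbaaba => baabbaaba => baabaaba => baaaaba => baaba => baaa => ba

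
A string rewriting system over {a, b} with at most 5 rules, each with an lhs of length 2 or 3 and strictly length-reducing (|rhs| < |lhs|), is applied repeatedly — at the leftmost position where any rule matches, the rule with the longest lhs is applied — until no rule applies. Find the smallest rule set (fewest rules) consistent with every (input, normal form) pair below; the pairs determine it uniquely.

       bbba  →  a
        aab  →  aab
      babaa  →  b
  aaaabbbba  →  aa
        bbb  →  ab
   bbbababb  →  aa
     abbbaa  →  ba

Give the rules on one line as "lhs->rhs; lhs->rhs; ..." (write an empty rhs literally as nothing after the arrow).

  | bbba => aba => a
  | aab
  | babaa => baa => b
  | aaaabbbba => baabbbba => bbbbba => abbba => aaba => aa

aaa->ba; aba->a; baa->b; bb->a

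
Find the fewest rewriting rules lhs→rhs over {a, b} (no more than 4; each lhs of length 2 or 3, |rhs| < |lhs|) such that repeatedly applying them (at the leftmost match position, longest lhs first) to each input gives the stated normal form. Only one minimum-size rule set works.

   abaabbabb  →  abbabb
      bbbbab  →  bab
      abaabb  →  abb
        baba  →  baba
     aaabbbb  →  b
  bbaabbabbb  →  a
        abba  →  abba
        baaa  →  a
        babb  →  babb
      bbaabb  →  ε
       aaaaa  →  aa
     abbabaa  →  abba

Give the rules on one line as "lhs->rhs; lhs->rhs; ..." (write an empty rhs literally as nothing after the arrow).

  | abaabbabb => abbabb
  | bbbbab => bab
  | abaabb => abb
  | baba

aaa->; baa->; bbb->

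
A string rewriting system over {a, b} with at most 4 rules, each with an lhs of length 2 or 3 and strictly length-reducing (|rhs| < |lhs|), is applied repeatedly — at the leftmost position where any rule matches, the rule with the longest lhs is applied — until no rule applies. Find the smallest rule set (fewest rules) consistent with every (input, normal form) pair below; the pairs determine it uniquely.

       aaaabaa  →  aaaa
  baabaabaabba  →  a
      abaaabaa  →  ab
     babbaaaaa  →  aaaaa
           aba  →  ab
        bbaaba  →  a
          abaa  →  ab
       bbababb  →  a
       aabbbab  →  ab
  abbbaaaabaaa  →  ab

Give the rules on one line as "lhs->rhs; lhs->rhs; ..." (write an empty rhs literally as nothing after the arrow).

  | aaaabaa => aaaa
  | baabaabaabba => babaabaabba => baabaabba => babaabba => baabba => babba => bba => a
  | abaaabaa => abaabaa => ababaa => abaa => aba => ab
  | babbaaaaa => bbaaaaa => aaaaa

aab->; ba->b; bab->b; bb->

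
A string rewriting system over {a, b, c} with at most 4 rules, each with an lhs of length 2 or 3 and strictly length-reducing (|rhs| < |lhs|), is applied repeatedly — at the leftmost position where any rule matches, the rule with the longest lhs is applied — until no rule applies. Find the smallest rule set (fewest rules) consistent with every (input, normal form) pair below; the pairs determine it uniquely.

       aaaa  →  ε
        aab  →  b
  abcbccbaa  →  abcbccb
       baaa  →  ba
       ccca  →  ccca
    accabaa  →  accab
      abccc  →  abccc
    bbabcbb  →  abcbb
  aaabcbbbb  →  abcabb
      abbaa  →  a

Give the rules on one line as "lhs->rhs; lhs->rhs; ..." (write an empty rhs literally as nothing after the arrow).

aa->; bba->a; bbb->ab

  | aaaa => aa => ε
  | aab => b
  | abcbccbaa => abcbccb
  | baaa => ba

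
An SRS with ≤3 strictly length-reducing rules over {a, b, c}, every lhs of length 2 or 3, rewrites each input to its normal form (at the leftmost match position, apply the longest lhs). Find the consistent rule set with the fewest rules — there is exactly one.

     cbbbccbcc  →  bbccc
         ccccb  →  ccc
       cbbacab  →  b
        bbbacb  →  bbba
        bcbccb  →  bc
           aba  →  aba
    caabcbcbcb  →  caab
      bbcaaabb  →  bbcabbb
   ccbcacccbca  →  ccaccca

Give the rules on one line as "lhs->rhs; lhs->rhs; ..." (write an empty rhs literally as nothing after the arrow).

aaa->ab; aca->c; cb->

  | cbbbccbcc => bbccbcc => bbccc
  | ccccb => ccc
  | cbbacab => bacab => bcb => b
  | bbbacb => bbba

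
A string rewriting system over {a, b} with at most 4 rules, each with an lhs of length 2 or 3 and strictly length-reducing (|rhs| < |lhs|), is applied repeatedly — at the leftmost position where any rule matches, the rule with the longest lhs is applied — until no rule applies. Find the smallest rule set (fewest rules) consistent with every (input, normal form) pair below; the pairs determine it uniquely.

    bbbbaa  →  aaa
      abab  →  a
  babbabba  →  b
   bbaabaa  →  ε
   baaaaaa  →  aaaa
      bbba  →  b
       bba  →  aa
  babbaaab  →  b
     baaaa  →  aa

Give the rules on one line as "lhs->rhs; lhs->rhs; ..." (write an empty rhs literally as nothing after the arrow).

  | bbbbaa => abbaa => bbaa => aaa
  | abab => bab => bb => a
  | babbabba => bbbabba => ababba => babba => bbba => aba => ba => b
  | bbaabaa => aaabaa => aabaa => abaa => baa => ε

ab->b; ba->b; baa->; bb->a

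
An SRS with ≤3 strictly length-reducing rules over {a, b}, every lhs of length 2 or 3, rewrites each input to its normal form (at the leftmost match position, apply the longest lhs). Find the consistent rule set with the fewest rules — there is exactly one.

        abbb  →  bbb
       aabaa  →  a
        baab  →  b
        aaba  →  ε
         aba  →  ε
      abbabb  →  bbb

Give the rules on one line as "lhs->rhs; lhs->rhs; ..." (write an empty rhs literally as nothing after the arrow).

ab->b; ba->

  | abbb => bbb
  | aabaa => abaa => baa => a
  | baab => ab => b
  | aaba => aba => ba => ε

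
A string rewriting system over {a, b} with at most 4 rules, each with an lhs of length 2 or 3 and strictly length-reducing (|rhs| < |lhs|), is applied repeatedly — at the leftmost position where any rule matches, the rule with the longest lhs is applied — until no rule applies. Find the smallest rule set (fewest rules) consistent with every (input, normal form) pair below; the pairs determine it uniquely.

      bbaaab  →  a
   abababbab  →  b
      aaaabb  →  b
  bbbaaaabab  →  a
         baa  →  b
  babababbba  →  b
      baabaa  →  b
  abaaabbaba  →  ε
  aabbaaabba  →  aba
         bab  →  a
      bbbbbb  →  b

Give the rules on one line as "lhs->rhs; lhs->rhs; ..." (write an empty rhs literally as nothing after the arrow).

  | bbaaab => baaab => bab => a
  | abababbab => aaabbab => abbab => baab => bb => b
  | aaaabb => aabb => bb => b
  | bbbaaaabab => bbaaaabab => baaaabab => baabab => bbab => bab => a

aa->; abb->ba; bab->a; bb->b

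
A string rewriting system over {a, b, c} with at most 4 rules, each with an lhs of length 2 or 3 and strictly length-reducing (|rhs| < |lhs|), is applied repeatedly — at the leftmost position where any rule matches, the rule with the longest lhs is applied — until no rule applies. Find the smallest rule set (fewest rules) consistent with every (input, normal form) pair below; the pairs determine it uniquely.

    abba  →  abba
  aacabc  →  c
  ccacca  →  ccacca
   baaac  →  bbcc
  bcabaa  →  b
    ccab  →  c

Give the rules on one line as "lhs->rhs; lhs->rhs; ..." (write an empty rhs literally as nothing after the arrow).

  | abba
  | aacabc => cabc => c
  | ccacca
  | baaac => bbcc

aa->; aaa->bc; cab->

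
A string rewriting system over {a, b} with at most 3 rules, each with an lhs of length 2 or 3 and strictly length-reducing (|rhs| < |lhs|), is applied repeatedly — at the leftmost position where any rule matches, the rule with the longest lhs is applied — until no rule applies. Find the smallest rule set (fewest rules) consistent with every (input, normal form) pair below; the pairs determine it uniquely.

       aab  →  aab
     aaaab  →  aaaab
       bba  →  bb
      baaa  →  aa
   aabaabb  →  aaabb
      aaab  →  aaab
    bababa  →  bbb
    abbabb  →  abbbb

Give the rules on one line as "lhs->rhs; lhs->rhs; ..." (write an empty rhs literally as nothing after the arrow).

ba->b; baa->a

  | aab
  | aaaab
  | bba => bb
  | baaa => aa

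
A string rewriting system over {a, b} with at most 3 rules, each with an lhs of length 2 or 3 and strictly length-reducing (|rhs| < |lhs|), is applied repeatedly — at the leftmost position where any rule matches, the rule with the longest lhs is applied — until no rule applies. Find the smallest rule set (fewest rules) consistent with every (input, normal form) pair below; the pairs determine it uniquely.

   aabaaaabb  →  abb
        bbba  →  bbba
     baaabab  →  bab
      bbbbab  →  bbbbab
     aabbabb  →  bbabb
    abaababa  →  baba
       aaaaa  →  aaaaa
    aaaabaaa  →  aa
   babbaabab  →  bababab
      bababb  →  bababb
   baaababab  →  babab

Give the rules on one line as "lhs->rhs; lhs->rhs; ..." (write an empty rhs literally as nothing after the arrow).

aab->b; baa->a

  | aabaaaabb => baaaabb => aaabb => abb
  | bbba
  | baaabab => aabab => bab
  | bbbbab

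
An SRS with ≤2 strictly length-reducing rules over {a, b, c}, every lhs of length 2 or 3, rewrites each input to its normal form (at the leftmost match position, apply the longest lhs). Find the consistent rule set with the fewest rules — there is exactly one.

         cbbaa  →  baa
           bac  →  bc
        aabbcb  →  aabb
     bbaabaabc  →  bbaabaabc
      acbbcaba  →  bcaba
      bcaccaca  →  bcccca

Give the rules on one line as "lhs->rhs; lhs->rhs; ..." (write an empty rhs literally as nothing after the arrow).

ac->c; cb->

  | cbbaa => baa
  | bac => bc
  | aabbcb => aabb
  | bbaabaabc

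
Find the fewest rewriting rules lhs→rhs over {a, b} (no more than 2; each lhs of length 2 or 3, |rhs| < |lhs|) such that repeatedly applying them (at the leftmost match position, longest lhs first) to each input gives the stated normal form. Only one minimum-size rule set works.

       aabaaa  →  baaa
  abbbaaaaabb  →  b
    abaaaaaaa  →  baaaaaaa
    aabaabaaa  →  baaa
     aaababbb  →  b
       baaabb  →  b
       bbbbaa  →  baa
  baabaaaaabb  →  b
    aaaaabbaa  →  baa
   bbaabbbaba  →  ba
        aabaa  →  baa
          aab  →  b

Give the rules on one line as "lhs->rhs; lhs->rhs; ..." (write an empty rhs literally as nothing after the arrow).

  | aabaaa => abaaa => baaa
  | abbbaaaaabb => bbbaaaaabb => bbaaaaabb => baaaaabb => baaaabb => baaabb => baabb => babb => bbb => bb => b
  | abaaaaaaa => baaaaaaa
  | aabaabaaa => abaabaaa => baabaaa => babaaa => bbaaa => baaa

ab->b; bb->b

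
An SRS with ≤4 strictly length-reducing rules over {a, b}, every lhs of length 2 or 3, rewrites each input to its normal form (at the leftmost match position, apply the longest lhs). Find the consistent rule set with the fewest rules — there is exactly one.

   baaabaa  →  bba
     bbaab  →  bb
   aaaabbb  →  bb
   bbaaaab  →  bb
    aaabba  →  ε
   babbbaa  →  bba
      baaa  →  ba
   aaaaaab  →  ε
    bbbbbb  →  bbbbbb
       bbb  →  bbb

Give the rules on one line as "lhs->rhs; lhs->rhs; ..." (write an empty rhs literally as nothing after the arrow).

aa->; aab->; aba->b; abb->a

  | baaabaa => babaa => bba
  | bbaab => bb
  | aaaabbb => aabbb => bb
  | bbaaaab => bbaab => bb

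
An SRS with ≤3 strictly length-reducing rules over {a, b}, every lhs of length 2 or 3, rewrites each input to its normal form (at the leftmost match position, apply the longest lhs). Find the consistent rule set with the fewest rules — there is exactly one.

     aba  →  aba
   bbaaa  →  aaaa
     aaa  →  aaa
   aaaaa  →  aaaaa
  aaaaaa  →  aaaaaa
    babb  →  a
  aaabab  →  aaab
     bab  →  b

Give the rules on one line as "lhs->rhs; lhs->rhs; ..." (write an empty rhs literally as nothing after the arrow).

  | aba
  | bbaaa => aaaa
  | aaa
  | aaaaa

bab->b; bb->a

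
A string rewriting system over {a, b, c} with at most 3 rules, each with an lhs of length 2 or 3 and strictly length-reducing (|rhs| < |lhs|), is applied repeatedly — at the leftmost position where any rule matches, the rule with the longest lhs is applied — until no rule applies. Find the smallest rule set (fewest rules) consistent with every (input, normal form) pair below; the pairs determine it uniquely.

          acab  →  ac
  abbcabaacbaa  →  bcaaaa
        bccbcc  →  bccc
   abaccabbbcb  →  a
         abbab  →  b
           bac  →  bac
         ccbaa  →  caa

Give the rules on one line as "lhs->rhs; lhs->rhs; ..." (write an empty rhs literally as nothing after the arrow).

ab->; cb->

  | acab => ac
  | abbcabaacbaa => bcabaacbaa => bcaacbaa => bcaaaa
  | bccbcc => bccc
  | abaccabbbcb => accabbbcb => accbbcb => acbcb => acb => a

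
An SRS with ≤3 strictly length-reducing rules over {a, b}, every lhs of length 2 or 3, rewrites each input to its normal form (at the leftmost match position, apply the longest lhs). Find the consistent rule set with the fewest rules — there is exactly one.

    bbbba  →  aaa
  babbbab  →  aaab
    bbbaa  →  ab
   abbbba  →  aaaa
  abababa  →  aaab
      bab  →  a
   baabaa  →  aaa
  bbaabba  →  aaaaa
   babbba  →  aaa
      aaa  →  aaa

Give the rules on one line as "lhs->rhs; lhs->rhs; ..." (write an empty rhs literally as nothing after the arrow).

ba->b; bb->a

  | bbbba => abba => aaa
  | babbbab => bbbbab => abbab => aaab
  | bbbaa => abaa => aba => ab
  | abbbba => aabba => aaaa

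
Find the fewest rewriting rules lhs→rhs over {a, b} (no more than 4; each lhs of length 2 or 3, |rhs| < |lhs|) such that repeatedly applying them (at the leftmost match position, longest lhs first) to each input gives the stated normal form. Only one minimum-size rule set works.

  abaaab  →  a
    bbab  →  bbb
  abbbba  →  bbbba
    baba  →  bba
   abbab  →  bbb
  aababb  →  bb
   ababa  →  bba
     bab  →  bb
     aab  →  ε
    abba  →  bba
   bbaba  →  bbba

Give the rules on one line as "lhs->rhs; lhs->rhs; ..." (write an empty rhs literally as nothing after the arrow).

  | abaaab => baaab => aaab => a
  | bbab => bbb
  | abbbba => bbbba
  | baba => bba

aab->; ab->b; baa->aa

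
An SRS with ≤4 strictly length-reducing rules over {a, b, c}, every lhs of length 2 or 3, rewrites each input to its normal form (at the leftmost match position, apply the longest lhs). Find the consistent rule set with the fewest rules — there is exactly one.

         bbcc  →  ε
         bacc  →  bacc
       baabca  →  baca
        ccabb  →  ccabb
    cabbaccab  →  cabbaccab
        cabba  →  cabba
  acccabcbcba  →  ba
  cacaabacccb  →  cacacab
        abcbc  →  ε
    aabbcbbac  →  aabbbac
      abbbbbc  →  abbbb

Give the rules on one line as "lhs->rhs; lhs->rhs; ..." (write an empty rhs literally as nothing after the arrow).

aba->ca; abc->c; bc->; cb->b

  | bbcc => bc => ε
  | bacc
  | baabca => baca
  | ccabb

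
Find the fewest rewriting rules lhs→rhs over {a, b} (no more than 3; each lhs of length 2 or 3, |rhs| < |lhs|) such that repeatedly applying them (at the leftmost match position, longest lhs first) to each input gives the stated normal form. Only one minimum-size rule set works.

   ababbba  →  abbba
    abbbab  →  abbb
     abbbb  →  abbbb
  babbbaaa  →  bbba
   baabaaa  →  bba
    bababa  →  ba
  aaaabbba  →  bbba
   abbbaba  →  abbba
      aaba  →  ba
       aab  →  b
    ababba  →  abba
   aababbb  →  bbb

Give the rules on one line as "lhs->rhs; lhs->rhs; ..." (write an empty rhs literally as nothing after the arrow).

aa->; bab->b

  | ababbba => abbba
  | abbbab => abbb
  | abbbb
  | babbbaaa => bbbaaa => bbba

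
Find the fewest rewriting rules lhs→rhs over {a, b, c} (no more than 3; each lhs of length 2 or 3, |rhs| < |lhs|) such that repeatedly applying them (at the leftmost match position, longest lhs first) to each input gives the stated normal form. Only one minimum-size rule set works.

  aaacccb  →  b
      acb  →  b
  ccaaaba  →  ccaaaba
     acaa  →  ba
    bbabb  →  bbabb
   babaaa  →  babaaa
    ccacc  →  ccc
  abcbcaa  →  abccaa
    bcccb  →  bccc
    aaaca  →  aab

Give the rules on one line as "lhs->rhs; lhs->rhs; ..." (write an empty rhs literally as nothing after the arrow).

ac->; aca->b; cb->c

  | aaacccb => aaccb => acb => b
  | acb => b
  | ccaaaba
  | acaa => ba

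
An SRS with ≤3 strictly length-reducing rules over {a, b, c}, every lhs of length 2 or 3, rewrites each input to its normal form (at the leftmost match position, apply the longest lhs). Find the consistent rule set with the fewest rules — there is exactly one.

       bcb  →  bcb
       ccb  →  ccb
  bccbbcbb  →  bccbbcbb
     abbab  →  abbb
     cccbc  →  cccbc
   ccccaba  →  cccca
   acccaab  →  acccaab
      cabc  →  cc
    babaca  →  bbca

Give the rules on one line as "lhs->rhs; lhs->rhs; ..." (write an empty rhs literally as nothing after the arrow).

  | bcb
  | ccb
  | bccbbcbb
  | abbab => abbb

ba->b; cab->c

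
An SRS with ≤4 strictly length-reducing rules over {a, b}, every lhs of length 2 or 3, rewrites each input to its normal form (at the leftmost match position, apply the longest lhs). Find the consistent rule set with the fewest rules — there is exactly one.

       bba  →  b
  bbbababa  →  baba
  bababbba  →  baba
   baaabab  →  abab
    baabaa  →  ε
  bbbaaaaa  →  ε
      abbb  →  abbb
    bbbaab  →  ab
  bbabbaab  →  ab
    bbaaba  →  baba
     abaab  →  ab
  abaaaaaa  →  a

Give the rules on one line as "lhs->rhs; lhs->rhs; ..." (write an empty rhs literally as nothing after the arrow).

aa->b; baa->; bba->aa

  | bba => aa => b
  | bbbababa => baababa => baba
  | bababbba => bababaa => baba
  | baaabab => abab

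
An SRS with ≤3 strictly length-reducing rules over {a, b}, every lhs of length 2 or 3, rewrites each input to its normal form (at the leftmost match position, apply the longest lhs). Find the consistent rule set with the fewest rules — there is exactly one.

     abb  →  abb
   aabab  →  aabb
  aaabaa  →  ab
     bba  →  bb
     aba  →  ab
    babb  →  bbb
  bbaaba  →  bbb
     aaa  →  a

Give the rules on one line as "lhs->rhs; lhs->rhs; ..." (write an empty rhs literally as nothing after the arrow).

aaa->a; ba->b

  | abb
  | aabab => aabb
  | aaabaa => abaa => aba => ab
  | bba => bb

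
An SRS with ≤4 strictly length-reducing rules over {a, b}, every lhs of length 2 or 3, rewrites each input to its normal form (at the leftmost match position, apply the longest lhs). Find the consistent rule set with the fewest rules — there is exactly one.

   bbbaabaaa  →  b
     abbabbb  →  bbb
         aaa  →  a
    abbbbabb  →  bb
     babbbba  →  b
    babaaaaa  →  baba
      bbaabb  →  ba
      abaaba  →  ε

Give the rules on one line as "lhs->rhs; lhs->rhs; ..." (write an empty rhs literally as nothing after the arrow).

aa->; abb->a; bba->b

  | bbbaabaaa => bbabaaa => bbaaa => baa => b
  | abbabbb => aabbb => bbb
  | aaa => a
  | abbbbabb => abbabb => aabb => bb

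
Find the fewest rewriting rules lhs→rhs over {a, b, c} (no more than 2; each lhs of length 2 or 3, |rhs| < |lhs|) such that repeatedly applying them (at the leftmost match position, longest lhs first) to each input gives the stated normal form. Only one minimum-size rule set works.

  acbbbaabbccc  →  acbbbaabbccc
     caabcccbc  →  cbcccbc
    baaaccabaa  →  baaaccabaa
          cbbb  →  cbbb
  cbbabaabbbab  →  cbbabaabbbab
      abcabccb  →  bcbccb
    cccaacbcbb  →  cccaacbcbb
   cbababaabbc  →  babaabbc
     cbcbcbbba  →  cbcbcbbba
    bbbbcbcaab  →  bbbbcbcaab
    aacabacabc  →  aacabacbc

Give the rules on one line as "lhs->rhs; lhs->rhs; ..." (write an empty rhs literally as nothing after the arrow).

abc->bc; cba->

  | acbbbaabbccc
  | caabcccbc => cabcccbc => cbcccbc
  | baaaccabaa
  | cbbb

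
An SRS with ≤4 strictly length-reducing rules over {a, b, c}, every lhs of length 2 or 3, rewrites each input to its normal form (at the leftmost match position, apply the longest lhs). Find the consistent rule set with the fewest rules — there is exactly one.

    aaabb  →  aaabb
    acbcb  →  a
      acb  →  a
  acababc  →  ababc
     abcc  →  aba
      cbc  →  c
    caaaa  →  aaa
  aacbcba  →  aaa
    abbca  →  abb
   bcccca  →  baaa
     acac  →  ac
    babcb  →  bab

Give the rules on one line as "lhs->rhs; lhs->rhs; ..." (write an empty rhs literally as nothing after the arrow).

ca->; cb->; cc->a

  | aaabb
  | acbcb => acb => a
  | acb => a
  | acababc => ababc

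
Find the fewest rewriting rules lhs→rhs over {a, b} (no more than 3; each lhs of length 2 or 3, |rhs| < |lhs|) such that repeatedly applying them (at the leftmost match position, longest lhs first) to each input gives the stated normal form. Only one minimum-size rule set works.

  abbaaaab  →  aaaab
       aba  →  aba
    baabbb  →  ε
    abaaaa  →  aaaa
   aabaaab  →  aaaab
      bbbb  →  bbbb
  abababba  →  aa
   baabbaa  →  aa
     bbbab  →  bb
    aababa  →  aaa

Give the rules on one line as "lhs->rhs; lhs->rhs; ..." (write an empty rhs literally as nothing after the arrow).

abb->ba; baa->a; bab->

  | abbaaaab => baaaaab => aaaab
  | aba
  | baabbb => abbb => bab => ε
  | abaaaa => aaaa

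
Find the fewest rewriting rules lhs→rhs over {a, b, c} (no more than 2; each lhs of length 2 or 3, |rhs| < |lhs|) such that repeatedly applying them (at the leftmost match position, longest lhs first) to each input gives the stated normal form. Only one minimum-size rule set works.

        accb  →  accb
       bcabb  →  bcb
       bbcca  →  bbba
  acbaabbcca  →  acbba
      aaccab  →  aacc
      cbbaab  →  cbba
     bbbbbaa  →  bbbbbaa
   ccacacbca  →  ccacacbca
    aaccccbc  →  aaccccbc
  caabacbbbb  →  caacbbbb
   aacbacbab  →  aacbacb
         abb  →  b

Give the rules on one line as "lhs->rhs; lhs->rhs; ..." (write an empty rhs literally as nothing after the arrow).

ab->; bcc->bb

  | accb
  | bcabb => bcb
  | bbcca => bbba
  | acbaabbcca => acbabcca => acbcca => acbba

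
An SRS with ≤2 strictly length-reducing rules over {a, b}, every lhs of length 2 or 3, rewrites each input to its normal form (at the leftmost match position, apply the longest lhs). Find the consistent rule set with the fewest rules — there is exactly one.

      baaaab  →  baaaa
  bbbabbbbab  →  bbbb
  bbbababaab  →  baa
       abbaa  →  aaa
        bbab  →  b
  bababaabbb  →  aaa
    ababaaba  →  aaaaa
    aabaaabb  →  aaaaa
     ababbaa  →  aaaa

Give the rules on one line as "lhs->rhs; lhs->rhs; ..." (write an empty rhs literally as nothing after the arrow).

ab->a; bab->

  | baaaab => baaaa
  | bbbabbbbab => bbbbbab => bbbb
  | bbbababaab => bbabaab => baab => baa
  | abbaa => abaa => aaa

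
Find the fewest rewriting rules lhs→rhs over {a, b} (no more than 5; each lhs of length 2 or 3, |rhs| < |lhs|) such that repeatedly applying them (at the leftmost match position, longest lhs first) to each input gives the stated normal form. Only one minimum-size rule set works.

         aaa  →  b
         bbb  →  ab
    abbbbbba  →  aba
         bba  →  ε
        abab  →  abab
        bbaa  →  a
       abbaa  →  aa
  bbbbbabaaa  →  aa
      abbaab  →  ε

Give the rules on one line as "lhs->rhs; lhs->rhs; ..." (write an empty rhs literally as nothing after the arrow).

  | aaa => b
  | bbb => ab
  | abbbbbba => aabbbba => bbba => aba
  | bba => ε

aaa->b; aab->; bb->a; bba->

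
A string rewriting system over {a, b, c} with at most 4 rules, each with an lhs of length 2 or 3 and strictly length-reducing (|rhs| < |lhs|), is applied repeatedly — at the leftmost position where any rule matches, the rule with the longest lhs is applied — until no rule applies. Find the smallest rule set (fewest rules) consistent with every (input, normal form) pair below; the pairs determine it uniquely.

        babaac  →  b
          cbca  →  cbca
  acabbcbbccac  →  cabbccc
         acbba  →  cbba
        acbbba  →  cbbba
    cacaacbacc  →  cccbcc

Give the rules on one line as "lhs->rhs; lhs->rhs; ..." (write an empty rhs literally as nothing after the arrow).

  | babaac => babac => babc => b
  | cbca
  | acabbcbbccac => cabbcbbccac => cabbccac => cabbccc
  | acbba => cbba

abc->; ac->c; bcb->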